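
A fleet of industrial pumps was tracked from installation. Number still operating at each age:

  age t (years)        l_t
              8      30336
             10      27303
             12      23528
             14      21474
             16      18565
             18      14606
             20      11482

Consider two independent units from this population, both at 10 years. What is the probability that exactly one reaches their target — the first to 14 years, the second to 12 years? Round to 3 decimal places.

0.293

p₁ = l_14/l_10 = 21474/27303 = 0.786507; p₂ = l_12/l_10 = 23528/27303 = 0.861737.
P(exactly one) = p₁(1−p₂) + (1−p₁)p₂ = 0.108745 + 0.183975 = 0.292720.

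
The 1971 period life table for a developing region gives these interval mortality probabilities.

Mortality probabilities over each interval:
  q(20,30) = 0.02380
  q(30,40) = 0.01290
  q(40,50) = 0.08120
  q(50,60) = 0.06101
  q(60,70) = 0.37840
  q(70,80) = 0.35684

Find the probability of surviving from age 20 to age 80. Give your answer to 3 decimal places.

0.332

Chaining the interval survival probabilities: (1 − 0.02380) × (1 − 0.01290) × (1 − 0.08120) × (1 − 0.06101) × (1 − 0.37840) × (1 − 0.35684).
= 0.97620 × 0.98710 × 0.91880 × 0.93899 × 0.62160 × 0.64316 = 0.332362.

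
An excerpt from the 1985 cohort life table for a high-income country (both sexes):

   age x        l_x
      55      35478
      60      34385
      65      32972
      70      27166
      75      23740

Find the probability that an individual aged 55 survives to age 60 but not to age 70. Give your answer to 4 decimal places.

We want 5|10q55 = (l_60 − l_70)/l_55.
This is the probability of reaching 60 but not 70, conditional on being alive at 55: (l_60 − l_70) / l_55.
= (34385 − 27166) / 35478 = 7219 / 35478 = 0.203478.

0.2035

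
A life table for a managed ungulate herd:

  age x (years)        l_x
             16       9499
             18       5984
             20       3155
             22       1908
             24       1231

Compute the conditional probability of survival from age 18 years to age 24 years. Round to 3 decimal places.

The conditional survival probability is l_24/l_18 = 1231/5984 = 0.205715.

0.206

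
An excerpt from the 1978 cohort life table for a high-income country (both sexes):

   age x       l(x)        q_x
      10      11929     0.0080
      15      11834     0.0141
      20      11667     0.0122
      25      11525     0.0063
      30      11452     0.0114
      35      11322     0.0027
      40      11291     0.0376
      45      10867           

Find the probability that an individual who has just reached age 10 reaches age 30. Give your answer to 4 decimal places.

The conditional survival probability is l(30)/l(10) = 11452/11929 = 0.960013.

0.9600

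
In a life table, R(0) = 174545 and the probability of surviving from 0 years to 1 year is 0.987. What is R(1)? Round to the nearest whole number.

172276

R(1) = R(0) × p = 174545 × 0.987 = 172276.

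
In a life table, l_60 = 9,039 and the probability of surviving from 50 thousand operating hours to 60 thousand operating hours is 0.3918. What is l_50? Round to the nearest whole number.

l_50 = l_60 / p = 9,039 / 0.3918 = 23070.

23070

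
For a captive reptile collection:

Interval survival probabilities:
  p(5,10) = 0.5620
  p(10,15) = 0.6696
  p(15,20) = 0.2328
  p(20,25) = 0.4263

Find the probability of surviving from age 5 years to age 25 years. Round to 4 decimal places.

0.0373

P(survive 5→25) = 0.5620 × 0.6696 × 0.2328 × 0.4263.
= 0.037347.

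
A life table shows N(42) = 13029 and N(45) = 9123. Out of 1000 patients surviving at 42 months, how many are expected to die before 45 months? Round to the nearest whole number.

The relevant probability is 1 − 9123/13029 = 0.299793.
Expected number = 1000 × 0.299793 = 300.

300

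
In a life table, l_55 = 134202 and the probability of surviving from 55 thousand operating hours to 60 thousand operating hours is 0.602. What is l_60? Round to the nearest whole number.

l_60 = l_55 × p = 134202 × 0.602 = 80790.

80790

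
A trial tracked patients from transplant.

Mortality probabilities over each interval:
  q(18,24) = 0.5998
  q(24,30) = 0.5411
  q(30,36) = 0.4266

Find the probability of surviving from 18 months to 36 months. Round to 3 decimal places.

0.105

Survival from 18 to 36 is the product of surviving each interval: (1 − 0.5998) × (1 − 0.5411) × (1 − 0.4266).
= 0.4002 × 0.4589 × 0.5734 = 0.105306.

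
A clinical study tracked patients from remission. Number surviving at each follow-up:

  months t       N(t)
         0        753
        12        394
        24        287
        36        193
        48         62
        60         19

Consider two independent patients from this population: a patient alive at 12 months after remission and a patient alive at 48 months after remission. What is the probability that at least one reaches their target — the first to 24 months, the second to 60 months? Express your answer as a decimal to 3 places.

0.812

p₁ = N(24)/N(12) = 287/394 = 0.728426; p₂ = N(60)/N(48) = 19/62 = 0.306452.
P(at least one) = 1 − (1−p₁)(1−p₂) = 1 − 0.271574 × 0.693548 = 0.811650.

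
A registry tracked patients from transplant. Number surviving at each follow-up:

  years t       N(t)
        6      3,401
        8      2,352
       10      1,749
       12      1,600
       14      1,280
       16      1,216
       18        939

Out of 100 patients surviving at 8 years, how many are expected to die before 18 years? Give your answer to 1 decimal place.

The relevant probability is 1 − 939/2,352 = 0.600765.
Expected number = 100 × 0.600765 = 60.1.

60.1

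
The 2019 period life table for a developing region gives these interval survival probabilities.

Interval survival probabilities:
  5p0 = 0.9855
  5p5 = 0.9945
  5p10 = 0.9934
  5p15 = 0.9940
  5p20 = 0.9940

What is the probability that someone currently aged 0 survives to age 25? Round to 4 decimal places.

Survival from 0 to 25 is the product of surviving each interval: 0.9855 × 0.9945 × 0.9934 × 0.9940 × 0.9940.
= 0.961963.

0.9620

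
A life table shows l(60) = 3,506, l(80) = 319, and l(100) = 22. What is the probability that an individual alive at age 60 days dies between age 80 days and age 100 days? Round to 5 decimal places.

0.08471

This is the probability of reaching 80 but not 100, conditional on being alive at 60: (l(80) − l(100)) / l(60).
= (319 − 22) / 3,506 = 297 / 3,506 = 0.084712.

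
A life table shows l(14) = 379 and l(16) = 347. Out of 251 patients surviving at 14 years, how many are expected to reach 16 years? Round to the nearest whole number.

The relevant probability is 347/379 = 0.915567.
Expected number = 251 × 0.915567 = 230.

230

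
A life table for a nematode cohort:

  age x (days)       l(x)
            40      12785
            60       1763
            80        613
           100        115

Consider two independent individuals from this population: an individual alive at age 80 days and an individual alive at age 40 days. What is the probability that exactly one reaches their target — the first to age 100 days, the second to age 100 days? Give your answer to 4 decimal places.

0.1932

p₁ = l(100)/l(80) = 115/613 = 0.187602; p₂ = l(100)/l(40) = 115/12785 = 0.008995.
P(exactly one) = p₁(1−p₂) + (1−p₁)p₂ = 0.185915 + 0.007308 = 0.193222.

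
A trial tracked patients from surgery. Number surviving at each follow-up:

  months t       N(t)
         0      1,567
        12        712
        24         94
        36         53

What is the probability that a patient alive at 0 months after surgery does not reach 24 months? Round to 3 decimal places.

0.940

P(die before 24 | alive at 0) = 1 − N(24)/N(0) = 1 − 94/1,567 = (1,473)/1,567 = 0.940013.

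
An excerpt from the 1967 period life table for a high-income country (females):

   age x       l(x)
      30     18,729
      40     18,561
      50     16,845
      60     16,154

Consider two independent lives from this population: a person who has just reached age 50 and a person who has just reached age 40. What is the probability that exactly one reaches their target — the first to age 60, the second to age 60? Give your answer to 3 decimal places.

0.160

p₁ = l(60)/l(50) = 16,154/16,845 = 0.958979; p₂ = l(60)/l(40) = 16,154/18,561 = 0.870319.
P(exactly one) = p₁(1−p₂) + (1−p₁)p₂ = 0.124361 + 0.035701 = 0.160063.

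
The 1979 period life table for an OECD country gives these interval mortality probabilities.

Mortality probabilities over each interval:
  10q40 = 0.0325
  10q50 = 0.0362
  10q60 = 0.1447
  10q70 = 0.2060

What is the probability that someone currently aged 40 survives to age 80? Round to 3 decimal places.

Chaining the interval survival probabilities: (1 − 0.0325) × (1 − 0.0362) × (1 − 0.1447) × (1 − 0.2060).
= 0.9675 × 0.9638 × 0.8553 × 0.7940 = 0.633252.

0.633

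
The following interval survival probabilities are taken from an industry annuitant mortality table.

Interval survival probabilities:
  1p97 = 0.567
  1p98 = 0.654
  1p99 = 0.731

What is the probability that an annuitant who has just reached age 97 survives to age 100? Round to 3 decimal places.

0.271

Chaining the interval survival probabilities: 0.567 × 0.654 × 0.731.
= 0.271068.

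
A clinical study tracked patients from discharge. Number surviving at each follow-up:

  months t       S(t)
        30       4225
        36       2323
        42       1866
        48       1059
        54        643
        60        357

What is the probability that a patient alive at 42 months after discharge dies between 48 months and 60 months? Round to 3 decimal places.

This is the probability of reaching 48 but not 60, conditional on being alive at 42: (S(48) − S(60)) / S(42).
= (1059 − 357) / 1866 = 702 / 1866 = 0.376206.

0.376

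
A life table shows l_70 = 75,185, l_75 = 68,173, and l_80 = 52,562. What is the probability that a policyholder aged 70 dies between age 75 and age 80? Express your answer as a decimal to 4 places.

0.2076

We want 5|5q70 = (l_75 − l_80)/l_70.
This is the probability of reaching 75 but not 80, conditional on being alive at 70: (l_75 − l_80) / l_70.
= (68,173 − 52,562) / 75,185 = 15,611 / 75,185 = 0.207635.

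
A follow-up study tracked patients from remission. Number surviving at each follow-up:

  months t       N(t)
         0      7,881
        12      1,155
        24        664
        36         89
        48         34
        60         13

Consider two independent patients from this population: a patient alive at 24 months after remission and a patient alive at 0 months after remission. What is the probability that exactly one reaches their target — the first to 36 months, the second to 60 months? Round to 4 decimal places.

p₁ = N(36)/N(24) = 89/664 = 0.134036; p₂ = N(60)/N(0) = 13/7,881 = 0.001650.
P(exactly one) = p₁(1−p₂) + (1−p₁)p₂ = 0.133815 + 0.001429 = 0.135244.

0.1352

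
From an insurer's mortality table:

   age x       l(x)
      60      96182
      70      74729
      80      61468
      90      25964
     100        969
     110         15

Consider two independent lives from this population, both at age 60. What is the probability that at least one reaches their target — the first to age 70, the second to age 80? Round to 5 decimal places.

0.91950

p₁ = l(70)/l(60) = 74729/96182 = 0.776954; p₂ = l(80)/l(60) = 61468/96182 = 0.639080.
P(at least one) = 1 − (1−p₁)(1−p₂) = 1 − 0.223046 × 0.360920 = 0.919498.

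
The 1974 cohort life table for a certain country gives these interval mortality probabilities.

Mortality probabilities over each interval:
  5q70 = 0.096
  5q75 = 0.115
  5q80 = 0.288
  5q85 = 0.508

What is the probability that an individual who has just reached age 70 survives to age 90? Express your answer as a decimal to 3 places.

Survival from 70 to 90 is the product of surviving each interval: (1 − 0.096) × (1 − 0.115) × (1 − 0.288) × (1 − 0.508).
= 0.904 × 0.885 × 0.712 × 0.492 = 0.280257.

0.280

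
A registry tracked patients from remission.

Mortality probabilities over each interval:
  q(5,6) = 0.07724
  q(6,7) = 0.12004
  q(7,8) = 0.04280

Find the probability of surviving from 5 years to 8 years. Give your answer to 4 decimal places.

P(survive 5→8) = (1 − 0.07724) × (1 − 0.12004) × (1 − 0.04280).
= 0.92276 × 0.87996 × 0.95720 = 0.777239.

0.7772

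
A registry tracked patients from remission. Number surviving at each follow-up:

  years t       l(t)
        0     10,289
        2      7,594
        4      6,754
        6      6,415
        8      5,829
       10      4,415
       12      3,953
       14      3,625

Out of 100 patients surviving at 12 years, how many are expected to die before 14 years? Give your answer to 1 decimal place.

The relevant probability is 1 − 3,625/3,953 = 0.082975.
Expected number = 100 × 0.082975 = 8.3.

8.3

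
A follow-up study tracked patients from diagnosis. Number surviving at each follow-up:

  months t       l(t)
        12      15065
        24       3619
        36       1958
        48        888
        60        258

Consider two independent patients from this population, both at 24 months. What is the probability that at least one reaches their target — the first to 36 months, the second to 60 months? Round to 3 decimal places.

0.574

p₁ = l(36)/l(24) = 1958/3619 = 0.541033; p₂ = l(60)/l(24) = 258/3619 = 0.071290.
P(at least one) = 1 − (1−p₁)(1−p₂) = 1 − 0.458967 × 0.928710 = 0.573753.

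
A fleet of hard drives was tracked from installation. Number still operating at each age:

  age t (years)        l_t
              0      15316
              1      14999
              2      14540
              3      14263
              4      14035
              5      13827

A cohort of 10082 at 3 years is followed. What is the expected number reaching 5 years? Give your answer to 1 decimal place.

9773.8

The relevant probability is 13827/14263 = 0.969431.
Expected number = 10082 × 0.969431 = 9773.8.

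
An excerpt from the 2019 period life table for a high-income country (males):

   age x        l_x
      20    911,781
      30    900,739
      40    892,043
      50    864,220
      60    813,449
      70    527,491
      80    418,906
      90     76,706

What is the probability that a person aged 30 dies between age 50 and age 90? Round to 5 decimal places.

We want 20|40q30 = (l_50 − l_90)/l_30.
This is the probability of reaching 50 but not 90, conditional on being alive at 30: (l_50 − l_90) / l_30.
= (864,220 − 76,706) / 900,739 = 787,514 / 900,739 = 0.874298.

0.87430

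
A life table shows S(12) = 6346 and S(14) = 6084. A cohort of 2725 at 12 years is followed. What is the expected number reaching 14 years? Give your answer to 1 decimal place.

The relevant probability is 6084/6346 = 0.958714.
Expected number = 2725 × 0.958714 = 2612.5.

2612.5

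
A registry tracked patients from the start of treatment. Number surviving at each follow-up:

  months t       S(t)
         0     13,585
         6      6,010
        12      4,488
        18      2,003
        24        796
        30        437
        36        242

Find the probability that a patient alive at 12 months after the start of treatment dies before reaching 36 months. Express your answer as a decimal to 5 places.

0.94608

P(die before 36 | alive at 12) = 1 − S(36)/S(12) = 1 − 242/4,488 = (4,246)/4,488 = 0.946078.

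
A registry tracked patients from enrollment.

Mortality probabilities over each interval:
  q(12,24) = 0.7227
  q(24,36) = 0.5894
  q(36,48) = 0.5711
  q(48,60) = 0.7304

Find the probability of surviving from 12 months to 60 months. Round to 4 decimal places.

Chaining the interval survival probabilities: (1 − 0.7227) × (1 − 0.5894) × (1 − 0.5711) × (1 − 0.7304).
= 0.2773 × 0.4106 × 0.4289 × 0.2696 = 0.013166.

0.0132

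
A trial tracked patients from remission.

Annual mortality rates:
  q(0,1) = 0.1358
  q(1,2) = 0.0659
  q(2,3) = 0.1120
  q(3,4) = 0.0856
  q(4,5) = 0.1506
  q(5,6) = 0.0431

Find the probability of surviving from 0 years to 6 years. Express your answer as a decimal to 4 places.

0.5328

P(survive 0→6) = (1 − 0.1358) × (1 − 0.0659) × (1 − 0.1120) × (1 − 0.0856) × (1 − 0.1506) × (1 − 0.0431).
= 0.8642 × 0.9341 × 0.8880 × 0.9144 × 0.8494 × 0.9569 = 0.532765.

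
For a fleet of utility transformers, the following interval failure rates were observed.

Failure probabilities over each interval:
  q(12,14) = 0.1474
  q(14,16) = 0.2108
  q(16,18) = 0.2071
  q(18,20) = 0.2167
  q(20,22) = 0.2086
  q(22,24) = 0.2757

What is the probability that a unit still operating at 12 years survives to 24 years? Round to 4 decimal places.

0.2395

P(survive 12→24) = (1 − 0.1474) × (1 − 0.2108) × (1 − 0.2071) × (1 − 0.2167) × (1 − 0.2086) × (1 − 0.2757).
= 0.8526 × 0.7892 × 0.7929 × 0.7833 × 0.7914 × 0.7243 = 0.239549.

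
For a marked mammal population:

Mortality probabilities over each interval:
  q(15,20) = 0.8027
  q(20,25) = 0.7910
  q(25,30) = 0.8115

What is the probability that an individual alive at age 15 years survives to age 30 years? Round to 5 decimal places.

Chaining the interval survival probabilities: (1 − 0.8027) × (1 − 0.7910) × (1 − 0.8115).
= 0.1973 × 0.2090 × 0.1885 = 0.007773.

0.00777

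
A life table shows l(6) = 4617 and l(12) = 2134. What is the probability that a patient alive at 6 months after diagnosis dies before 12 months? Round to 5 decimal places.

P(die before 12 | alive at 6) = 1 − l(12)/l(6) = 1 − 2134/4617 = (2483)/4617 = 0.537795.

0.53780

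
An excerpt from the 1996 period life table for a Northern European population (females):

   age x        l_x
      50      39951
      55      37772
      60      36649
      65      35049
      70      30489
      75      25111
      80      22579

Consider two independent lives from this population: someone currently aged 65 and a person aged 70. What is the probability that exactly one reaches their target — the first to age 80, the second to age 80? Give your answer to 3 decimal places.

0.431

p₁ = l_80/l_65 = 22579/35049 = 0.644212; p₂ = l_80/l_70 = 22579/30489 = 0.740562.
P(exactly one) = p₁(1−p₂) + (1−p₁)p₂ = 0.167133 + 0.263483 = 0.430616.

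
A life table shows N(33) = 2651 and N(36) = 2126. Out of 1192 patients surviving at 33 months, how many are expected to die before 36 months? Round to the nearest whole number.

236

The relevant probability is 1 − 2126/2651 = 0.198038.
Expected number = 1192 × 0.198038 = 236.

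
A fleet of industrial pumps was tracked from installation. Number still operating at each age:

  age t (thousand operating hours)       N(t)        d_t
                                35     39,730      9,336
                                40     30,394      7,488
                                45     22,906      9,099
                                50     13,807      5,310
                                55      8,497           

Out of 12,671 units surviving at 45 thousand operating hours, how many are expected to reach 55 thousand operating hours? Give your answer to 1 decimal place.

4700.3

The relevant probability is 8,497/22,906 = 0.370951.
Expected number = 12,671 × 0.370951 = 4700.3.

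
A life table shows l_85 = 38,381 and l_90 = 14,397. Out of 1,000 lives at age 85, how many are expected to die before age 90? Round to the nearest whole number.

The relevant probability is 1 − 14,397/38,381 = 0.624893.
Expected number = 1,000 × 0.624893 = 625.

625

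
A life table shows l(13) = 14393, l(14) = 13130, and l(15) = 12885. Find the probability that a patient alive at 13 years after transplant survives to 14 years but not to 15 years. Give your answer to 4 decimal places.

0.0170

This is the probability of reaching 14 but not 15, conditional on being alive at 13: (l(14) − l(15)) / l(13).
= (13130 − 12885) / 14393 = 245 / 14393 = 0.017022.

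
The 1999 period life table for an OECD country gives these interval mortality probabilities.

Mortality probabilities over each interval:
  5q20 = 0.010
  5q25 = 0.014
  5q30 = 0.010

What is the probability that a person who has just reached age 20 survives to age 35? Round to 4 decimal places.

15p20 = (1 − 0.010) × (1 − 0.014) × (1 − 0.010).
= 0.990 × 0.986 × 0.990 = 0.966379.

0.9664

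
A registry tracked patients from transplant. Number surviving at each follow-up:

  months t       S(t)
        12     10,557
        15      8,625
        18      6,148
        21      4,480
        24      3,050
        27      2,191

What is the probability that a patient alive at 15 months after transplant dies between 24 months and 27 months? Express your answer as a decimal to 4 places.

This is the probability of reaching 24 but not 27, conditional on being alive at 15: (S(24) − S(27)) / S(15).
= (3,050 − 2,191) / 8,625 = 859 / 8,625 = 0.099594.

0.0996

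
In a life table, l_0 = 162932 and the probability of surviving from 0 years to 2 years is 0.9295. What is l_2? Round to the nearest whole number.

l_2 = l_0 × p = 162932 × 0.9295 = 151445.

151445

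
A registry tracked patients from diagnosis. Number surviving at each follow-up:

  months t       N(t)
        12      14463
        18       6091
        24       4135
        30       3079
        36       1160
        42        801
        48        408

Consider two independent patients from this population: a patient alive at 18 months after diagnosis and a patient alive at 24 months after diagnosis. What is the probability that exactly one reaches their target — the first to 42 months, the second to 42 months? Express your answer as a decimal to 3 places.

p₁ = N(42)/N(18) = 801/6091 = 0.131505; p₂ = N(42)/N(24) = 801/4135 = 0.193712.
P(exactly one) = p₁(1−p₂) + (1−p₁)p₂ = 0.106031 + 0.168238 = 0.274269.

0.274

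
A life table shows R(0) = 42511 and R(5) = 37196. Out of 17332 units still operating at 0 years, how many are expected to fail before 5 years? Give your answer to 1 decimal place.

2167.0

The relevant probability is 1 − 37196/42511 = 0.125026.
Expected number = 17332 × 0.125026 = 2167.0.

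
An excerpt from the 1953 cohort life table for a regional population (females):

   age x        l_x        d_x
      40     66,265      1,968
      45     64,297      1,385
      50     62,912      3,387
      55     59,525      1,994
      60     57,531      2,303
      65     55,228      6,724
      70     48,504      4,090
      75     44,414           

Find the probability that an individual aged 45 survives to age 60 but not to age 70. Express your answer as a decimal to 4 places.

0.1404

We want 15|10q45 = (l_60 − l_70)/l_45.
This is the probability of reaching 60 but not 70, conditional on being alive at 45: (l_60 − l_70) / l_45.
= (57,531 − 48,504) / 64,297 = 9,027 / 64,297 = 0.140395.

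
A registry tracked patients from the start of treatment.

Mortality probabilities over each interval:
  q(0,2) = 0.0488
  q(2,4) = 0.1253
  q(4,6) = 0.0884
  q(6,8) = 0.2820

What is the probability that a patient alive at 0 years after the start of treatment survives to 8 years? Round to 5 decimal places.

The overall survival probability is (1 − 0.0488) × (1 − 0.1253) × (1 − 0.0884) × (1 − 0.2820).
= 0.9512 × 0.8747 × 0.9116 × 0.7180 = 0.544578.

0.54458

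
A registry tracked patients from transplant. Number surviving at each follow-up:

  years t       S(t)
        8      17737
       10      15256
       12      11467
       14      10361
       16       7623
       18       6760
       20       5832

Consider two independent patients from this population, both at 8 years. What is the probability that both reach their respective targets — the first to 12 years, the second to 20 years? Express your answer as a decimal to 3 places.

0.213

p₁ = S(12)/S(8) = 11467/17737 = 0.646502; p₂ = S(20)/S(8) = 5832/17737 = 0.328804.
P(both) = p₁ × p₂ = 0.646502 × 0.328804 = 0.212572.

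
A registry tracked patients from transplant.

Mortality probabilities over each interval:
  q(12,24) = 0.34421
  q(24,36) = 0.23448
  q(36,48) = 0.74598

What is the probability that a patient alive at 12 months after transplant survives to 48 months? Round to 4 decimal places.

Survival from 12 to 48 is the product of surviving each interval: (1 − 0.34421) × (1 − 0.23448) × (1 − 0.74598).
= 0.65579 × 0.76552 × 0.25402 = 0.127523.

0.1275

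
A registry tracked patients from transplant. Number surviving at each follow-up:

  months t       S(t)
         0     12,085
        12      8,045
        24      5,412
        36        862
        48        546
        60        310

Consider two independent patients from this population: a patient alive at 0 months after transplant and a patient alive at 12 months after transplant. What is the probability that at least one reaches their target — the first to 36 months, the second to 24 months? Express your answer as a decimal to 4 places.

p₁ = S(36)/S(0) = 862/12,085 = 0.071328; p₂ = S(24)/S(12) = 5,412/8,045 = 0.672716.
P(at least one) = 1 − (1−p₁)(1−p₂) = 1 − 0.928672 × 0.327284 = 0.696061.

0.6961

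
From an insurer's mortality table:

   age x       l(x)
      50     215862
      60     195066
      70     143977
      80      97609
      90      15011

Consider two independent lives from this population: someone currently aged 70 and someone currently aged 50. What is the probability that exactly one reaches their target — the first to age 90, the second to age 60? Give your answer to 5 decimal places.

0.81949

p₁ = l(90)/l(70) = 15011/143977 = 0.104260; p₂ = l(60)/l(50) = 195066/215862 = 0.903661.
P(exactly one) = p₁(1−p₂) + (1−p₁)p₂ = 0.010044 + 0.809445 = 0.819490.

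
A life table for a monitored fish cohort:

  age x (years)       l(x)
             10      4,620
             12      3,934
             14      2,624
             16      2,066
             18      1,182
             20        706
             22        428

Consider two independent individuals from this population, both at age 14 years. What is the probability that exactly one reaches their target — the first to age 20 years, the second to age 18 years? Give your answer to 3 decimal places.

0.477

p₁ = l(20)/l(14) = 706/2,624 = 0.269055; p₂ = l(18)/l(14) = 1,182/2,624 = 0.450457.
P(exactly one) = p₁(1−p₂) + (1−p₁)p₂ = 0.147857 + 0.329259 = 0.477117.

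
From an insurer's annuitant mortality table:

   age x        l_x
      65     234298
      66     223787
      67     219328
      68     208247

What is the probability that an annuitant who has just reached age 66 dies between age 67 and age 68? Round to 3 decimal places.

We want 1|1q66 = (l_67 − l_68)/l_66.
This is the probability of reaching 67 but not 68, conditional on being alive at 66: (l_67 − l_68) / l_66.
= (219328 − 208247) / 223787 = 11081 / 223787 = 0.049516.

0.050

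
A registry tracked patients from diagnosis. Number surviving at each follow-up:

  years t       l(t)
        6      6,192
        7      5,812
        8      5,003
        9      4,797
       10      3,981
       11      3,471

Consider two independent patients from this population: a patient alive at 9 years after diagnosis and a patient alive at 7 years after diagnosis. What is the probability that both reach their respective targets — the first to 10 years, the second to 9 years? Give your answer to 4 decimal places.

0.6850

p₁ = l(10)/l(9) = 3,981/4,797 = 0.829894; p₂ = l(9)/l(7) = 4,797/5,812 = 0.825361.
P(both) = p₁ × p₂ = 0.829894 × 0.825361 = 0.684962.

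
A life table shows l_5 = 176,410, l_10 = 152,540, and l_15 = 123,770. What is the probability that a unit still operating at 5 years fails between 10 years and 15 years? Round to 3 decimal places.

This is the probability of reaching 10 but not 15, conditional on being operational at 5: (l_10 − l_15) / l_5.
= (152,540 − 123,770) / 176,410 = 28,770 / 176,410 = 0.163086.

0.163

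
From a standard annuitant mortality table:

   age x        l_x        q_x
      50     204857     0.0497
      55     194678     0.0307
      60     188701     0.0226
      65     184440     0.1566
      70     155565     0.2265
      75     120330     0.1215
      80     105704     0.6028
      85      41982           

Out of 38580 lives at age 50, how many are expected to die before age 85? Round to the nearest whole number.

The relevant probability is 1 − 41982/204857 = 0.795067.
Expected number = 38580 × 0.795067 = 30674.

30674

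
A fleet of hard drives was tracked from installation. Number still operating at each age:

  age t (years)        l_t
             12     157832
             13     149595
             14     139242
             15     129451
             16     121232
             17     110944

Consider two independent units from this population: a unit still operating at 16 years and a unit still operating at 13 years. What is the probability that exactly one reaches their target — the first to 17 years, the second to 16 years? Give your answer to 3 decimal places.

p₁ = l_17/l_16 = 110944/121232 = 0.915138; p₂ = l_16/l_13 = 121232/149595 = 0.810401.
P(exactly one) = p₁(1−p₂) + (1−p₁)p₂ = 0.173509 + 0.068772 = 0.242281.

0.242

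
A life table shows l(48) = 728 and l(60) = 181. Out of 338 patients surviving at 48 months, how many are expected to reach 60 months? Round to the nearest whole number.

84

The relevant probability is 181/728 = 0.248626.
Expected number = 338 × 0.248626 = 84.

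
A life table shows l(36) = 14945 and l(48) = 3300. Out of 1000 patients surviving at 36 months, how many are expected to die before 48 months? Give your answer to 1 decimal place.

779.2

The relevant probability is 1 − 3300/14945 = 0.779190.
Expected number = 1000 × 0.779190 = 779.2.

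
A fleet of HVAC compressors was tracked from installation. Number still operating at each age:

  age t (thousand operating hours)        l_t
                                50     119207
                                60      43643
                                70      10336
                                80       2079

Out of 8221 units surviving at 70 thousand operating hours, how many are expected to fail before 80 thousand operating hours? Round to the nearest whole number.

6567

The relevant probability is 1 − 2079/10336 = 0.798858.
Expected number = 8221 × 0.798858 = 6567.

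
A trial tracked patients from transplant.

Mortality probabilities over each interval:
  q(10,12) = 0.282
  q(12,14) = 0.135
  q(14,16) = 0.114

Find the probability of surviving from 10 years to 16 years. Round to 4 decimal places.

0.5503

Chaining the interval survival probabilities: (1 − 0.282) × (1 − 0.135) × (1 − 0.114).
= 0.718 × 0.865 × 0.886 = 0.550268.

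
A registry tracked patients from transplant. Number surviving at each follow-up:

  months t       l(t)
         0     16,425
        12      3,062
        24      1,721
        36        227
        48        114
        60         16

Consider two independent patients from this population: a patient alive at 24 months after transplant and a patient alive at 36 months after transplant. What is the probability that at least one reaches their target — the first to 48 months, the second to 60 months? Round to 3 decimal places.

p₁ = l(48)/l(24) = 114/1,721 = 0.066241; p₂ = l(60)/l(36) = 16/227 = 0.070485.
P(at least one) = 1 − (1−p₁)(1−p₂) = 1 − 0.933759 × 0.929515 = 0.132057.

0.132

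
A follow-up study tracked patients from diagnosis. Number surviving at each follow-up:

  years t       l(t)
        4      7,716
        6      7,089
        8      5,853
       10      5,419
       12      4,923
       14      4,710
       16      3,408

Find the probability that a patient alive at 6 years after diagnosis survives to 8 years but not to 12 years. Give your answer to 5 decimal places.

This is the probability of reaching 8 but not 12, conditional on being alive at 6: (l(8) − l(12)) / l(6).
= (5,853 − 4,923) / 7,089 = 930 / 7,089 = 0.131189.

0.13119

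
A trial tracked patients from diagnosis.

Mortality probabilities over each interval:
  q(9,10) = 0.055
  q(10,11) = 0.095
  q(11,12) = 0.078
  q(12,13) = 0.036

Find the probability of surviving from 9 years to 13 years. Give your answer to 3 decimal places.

The overall survival probability is (1 − 0.055) × (1 − 0.095) × (1 − 0.078) × (1 − 0.036).
= 0.945 × 0.905 × 0.922 × 0.964 = 0.760131.

0.760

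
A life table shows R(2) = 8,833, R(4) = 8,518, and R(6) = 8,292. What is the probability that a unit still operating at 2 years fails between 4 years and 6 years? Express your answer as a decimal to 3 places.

This is the probability of reaching 4 but not 6, conditional on being operational at 2: (R(4) − R(6)) / R(2).
= (8,518 − 8,292) / 8,833 = 226 / 8,833 = 0.025586.

0.026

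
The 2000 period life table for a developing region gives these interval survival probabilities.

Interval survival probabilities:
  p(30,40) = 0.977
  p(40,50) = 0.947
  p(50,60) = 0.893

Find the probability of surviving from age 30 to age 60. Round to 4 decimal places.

0.8262

P(survive 30→60) = 0.977 × 0.947 × 0.893.
= 0.826221.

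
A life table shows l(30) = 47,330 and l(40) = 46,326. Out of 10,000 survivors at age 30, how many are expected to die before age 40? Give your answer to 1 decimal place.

The relevant probability is 1 − 46,326/47,330 = 0.021213.
Expected number = 10,000 × 0.021213 = 212.1.

212.1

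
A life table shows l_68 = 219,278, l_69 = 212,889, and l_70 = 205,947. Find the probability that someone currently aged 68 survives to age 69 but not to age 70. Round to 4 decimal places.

0.0317

We want 1|1q68 = (l_69 − l_70)/l_68.
This is the probability of reaching 69 but not 70, conditional on being alive at 68: (l_69 − l_70) / l_68.
= (212,889 − 205,947) / 219,278 = 6,942 / 219,278 = 0.031658.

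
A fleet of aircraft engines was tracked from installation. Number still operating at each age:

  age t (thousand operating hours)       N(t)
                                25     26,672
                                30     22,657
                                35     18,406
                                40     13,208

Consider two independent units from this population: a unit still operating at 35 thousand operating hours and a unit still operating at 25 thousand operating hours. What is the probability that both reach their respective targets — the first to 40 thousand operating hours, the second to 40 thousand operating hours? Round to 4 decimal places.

0.3554

p₁ = N(40)/N(35) = 13,208/18,406 = 0.717592; p₂ = N(40)/N(25) = 13,208/26,672 = 0.495201.
P(both) = p₁ × p₂ = 0.717592 × 0.495201 = 0.355352.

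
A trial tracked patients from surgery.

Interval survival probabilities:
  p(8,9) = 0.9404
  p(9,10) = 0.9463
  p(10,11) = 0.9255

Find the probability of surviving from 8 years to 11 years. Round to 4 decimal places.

Survival from 8 to 11 is the product of surviving each interval: 0.9404 × 0.9463 × 0.9255.
= 0.823603.

0.8236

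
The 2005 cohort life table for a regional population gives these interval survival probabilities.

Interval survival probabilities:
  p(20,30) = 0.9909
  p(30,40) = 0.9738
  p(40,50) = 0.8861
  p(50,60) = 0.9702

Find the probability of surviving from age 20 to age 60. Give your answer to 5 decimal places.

Chaining the interval survival probabilities: 0.9909 × 0.9738 × 0.8861 × 0.9702.
= 0.829552.

0.82955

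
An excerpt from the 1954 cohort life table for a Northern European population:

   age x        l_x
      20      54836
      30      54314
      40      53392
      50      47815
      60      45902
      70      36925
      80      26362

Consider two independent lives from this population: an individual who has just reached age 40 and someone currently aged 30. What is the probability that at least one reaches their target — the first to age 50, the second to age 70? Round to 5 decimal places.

p₁ = l_50/l_40 = 47815/53392 = 0.895546; p₂ = l_70/l_30 = 36925/54314 = 0.679843.
P(at least one) = 1 − (1−p₁)(1−p₂) = 1 − 0.104454 × 0.320157 = 0.966558.

0.96656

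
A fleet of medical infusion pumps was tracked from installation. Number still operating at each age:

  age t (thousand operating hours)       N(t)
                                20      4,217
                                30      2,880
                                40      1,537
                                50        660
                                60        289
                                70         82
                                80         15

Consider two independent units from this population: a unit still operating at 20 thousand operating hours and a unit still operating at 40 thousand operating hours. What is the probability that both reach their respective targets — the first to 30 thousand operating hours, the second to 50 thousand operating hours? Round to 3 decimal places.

p₁ = N(30)/N(20) = 2,880/4,217 = 0.682950; p₂ = N(50)/N(40) = 660/1,537 = 0.429408.
P(both) = p₁ × p₂ = 0.682950 × 0.429408 = 0.293264.

0.293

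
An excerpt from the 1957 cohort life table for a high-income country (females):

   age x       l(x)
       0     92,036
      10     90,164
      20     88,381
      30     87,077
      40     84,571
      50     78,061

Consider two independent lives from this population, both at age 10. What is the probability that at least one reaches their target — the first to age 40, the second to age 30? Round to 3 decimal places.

0.998

p₁ = l(40)/l(10) = 84,571/90,164 = 0.937969; p₂ = l(30)/l(10) = 87,077/90,164 = 0.965762.
P(at least one) = 1 − (1−p₁)(1−p₂) = 1 − 0.062031 × 0.034238 = 0.997876.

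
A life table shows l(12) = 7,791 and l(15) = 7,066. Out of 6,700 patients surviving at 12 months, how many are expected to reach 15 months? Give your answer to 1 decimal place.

6076.5

The relevant probability is 7,066/7,791 = 0.906944.
Expected number = 6,700 × 0.906944 = 6076.5.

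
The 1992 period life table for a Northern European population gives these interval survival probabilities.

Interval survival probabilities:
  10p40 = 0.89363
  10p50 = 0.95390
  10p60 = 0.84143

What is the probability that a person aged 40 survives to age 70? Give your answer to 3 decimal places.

0.717

Survival from 40 to 70 is the product of surviving each interval: 0.89363 × 0.95390 × 0.84143.
= 0.717263.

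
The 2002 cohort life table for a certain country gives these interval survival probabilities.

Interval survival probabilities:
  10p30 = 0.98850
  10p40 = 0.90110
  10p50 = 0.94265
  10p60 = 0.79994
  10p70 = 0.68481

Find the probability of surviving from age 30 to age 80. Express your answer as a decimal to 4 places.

0.4600

Survival from 30 to 80 is the product of surviving each interval: 0.98850 × 0.90110 × 0.94265 × 0.79994 × 0.68481.
= 0.459968.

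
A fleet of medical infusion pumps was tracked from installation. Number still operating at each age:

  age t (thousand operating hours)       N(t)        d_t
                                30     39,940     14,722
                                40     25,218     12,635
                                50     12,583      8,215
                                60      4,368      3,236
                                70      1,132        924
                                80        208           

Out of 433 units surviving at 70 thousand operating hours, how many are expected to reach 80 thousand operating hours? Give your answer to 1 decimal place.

79.6

The relevant probability is 208/1,132 = 0.183746.
Expected number = 433 × 0.183746 = 79.6.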